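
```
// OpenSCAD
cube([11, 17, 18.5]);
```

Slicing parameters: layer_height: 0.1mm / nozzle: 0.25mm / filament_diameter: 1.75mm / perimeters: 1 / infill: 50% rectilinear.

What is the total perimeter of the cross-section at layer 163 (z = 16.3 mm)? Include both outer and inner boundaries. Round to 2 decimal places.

56.00 mm

At z = 16.3 mm: the 11×17 cube contributes its full rectangle (perimeter 56.00 mm). Overall, the cross-section is a single solid region. Total boundary length (outer) = 56.00 mm.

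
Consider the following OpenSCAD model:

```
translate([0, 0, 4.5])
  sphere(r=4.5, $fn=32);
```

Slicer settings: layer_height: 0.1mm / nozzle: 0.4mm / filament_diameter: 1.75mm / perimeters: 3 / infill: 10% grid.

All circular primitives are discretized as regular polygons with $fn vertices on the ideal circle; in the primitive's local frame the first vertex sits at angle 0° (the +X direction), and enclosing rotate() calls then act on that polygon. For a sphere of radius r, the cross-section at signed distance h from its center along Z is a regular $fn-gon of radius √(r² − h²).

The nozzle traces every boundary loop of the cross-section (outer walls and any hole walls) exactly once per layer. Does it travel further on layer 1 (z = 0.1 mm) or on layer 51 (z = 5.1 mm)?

layer 51 (z = 5.1 mm)

Layer 1 (z = 0.1): the sphere: section is a regular 32-gon, circumradius = √(r²−h²) = √(4.5²−4.4²) = 0.943 (perimeter = 2·32·0.943·sin(180°/32) = 5.92 mm). So its perimeter = 5.92 mm. Layer 51 (z = 5.1): the sphere: section is a regular 32-gon, circumradius = √(r²−h²) = √(4.5²−0.6²) = 4.460 (perimeter = 2·32·4.460·sin(180°/32) = 27.98 mm). So its perimeter = 27.98 mm. Layer 51 is larger (27.98 vs 5.92 mm).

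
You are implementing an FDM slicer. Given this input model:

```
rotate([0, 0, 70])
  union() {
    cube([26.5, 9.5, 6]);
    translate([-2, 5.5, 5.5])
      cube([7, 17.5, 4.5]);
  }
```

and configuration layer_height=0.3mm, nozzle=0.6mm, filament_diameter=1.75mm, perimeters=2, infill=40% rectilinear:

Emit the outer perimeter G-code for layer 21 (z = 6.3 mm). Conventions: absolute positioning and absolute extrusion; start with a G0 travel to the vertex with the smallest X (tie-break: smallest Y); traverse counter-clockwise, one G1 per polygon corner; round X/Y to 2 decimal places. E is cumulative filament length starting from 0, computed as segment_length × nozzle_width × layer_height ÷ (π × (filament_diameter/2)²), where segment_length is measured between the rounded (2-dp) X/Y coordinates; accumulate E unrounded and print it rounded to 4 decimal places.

At z = 6.3 mm: the cube is not intersected at this z (z outside [0, 6]); the cube at (-2, 5.5) is present — its section is the full 7×17.5 rectangle; Merging all regions: only the 7×17.5 cube at (-2, 5.5) is present, so the union is just that shape — 1 connected region; (whole slice rotated 70° about Z — lengths, areas and connectivity unchanged). The outline is a single polygon with 4 vertices. Extrusion per mm of travel: 0.6 × 0.3 / (π × 0.875²) = 0.074835. Accumulating E over each segment gives final E = 3.6666.

G0 X-22.30 Y5.99 Z6.30
G1 X-5.85 Y0.00 E1.3101
G1 X-3.46 Y6.58 E1.8340
G1 X-19.90 Y12.56 E3.1432
G1 X-22.30 Y5.99 E3.6666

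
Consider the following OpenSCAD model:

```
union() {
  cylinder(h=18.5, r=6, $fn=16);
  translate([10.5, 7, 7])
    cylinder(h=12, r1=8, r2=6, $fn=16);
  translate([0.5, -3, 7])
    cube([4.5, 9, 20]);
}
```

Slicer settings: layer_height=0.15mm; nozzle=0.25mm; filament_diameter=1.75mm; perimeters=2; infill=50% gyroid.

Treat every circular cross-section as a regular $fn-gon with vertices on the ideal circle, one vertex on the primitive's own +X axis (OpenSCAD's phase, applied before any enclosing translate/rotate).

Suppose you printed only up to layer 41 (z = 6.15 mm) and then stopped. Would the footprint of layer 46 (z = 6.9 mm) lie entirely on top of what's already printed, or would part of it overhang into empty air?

entirely on top

Compare the two slices. At z = 6.15: the r=6 cylinder gives a regular 16-gon of circumradius 6 (constant along its height) (area = (16/2)·6.000²·sin(360°/16) = 110.21 mm²); the cone at (10.5, 7) does not reach this height (z outside [7, 19]); the cube at (0.5, -3) is absent (z outside [7, 27]); Taking the union: only the r=6 cylinder is present, so the union is just that shape — area = 110.21 mm². At z = 6.9: the r=6 cylinder gives a regular 16-gon of circumradius 6 (constant along its height) (area = (16/2)·6.000²·sin(360°/16) = 110.21 mm²); the cone at (10.5, 7) is absent (z outside [7, 19]); the cube at (0.5, -3) does not reach this height (z outside [7, 27]); Merging all regions: only the r=6 cylinder is present, so the union is just that shape — area = 110.21 mm². Checking containment: the cross-section at z = 6.9 is a subset of the cross-section at z = 6.15.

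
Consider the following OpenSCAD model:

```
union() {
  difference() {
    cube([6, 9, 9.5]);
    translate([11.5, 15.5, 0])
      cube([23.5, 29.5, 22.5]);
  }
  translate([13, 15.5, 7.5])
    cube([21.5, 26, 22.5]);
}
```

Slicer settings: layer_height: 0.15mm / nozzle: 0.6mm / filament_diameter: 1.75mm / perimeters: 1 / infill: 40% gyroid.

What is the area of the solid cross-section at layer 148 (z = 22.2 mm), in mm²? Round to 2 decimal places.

At z = 22.2 mm: the cube does not reach this height (z outside [0, 9.5]); the cube at (11.5, 15.5) (footprint 23.5×29.5) is included at this height (area 693.25 mm²); After the difference (first − rest): the first operand is absent here, so nothing remains; the 21.5×26 cube at (13, 15.5) contributes its full rectangle (area 559.00 mm²); Taking the union: only the 21.5×26 cube at (13, 15.5) is present, so the union is just that shape — area = 559.00 mm². Overall, the cross-section is a single solid region. Net area = 559.00 mm².

559.00 mm²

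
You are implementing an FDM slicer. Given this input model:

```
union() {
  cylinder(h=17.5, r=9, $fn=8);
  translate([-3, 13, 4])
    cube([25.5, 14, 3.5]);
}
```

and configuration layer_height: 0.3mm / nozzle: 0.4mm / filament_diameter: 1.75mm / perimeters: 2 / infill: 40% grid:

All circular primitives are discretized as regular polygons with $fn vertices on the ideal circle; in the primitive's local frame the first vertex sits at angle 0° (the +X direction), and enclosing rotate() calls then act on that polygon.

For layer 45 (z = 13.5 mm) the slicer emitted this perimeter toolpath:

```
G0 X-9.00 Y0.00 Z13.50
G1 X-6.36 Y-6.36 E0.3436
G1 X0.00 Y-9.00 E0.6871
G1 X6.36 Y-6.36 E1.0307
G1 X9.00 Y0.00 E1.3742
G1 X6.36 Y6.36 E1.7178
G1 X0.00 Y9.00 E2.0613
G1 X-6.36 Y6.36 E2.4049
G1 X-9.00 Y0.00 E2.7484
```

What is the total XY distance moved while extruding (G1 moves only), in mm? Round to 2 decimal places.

55.09 mm

Sum the Euclidean lengths of each G1 segment: total = 55.09 mm.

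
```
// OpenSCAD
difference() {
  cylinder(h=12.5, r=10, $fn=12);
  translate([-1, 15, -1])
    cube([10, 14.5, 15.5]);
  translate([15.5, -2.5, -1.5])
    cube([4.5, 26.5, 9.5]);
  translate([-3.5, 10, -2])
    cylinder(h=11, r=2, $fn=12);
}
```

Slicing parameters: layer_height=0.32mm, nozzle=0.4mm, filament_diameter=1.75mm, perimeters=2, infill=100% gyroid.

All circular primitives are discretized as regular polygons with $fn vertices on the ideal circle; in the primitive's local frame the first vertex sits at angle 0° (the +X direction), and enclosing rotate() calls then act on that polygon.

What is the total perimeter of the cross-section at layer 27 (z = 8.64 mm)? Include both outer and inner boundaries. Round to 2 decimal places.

At z = 8.64 mm: the r=10 cylinder gives a regular 12-gon of circumradius 10 (constant along its height) (perimeter = 2·12·10.000·sin(180°/12) = 62.12 mm); the cube at (-1, 15) (footprint 10×14.5) is included at this height (perimeter 49.00 mm); the cube at (15.5, -2.5) is absent (z outside [-1.5, 8]); the cylinder at (-3.5, 10): section is a regular 12-gon, circumradius r=2 (perimeter = 2·12·2.000·sin(180°/12) = 12.42 mm); Taking the first minus the rest: starting from the r=10 cylinder, the 10×14.5 cube at (-1, 15) misses the remaining region (no effect); the r=2 cylinder at (-3.5, 10) partially overlaps it — only the 2.59 mm² overlap (of its 12.00 mm²) is removed, clipping the outline — boundary = 62.98 mm. Overall, the cross-section is a single solid region. Total boundary length (outer) = 62.98 mm.

62.98 mm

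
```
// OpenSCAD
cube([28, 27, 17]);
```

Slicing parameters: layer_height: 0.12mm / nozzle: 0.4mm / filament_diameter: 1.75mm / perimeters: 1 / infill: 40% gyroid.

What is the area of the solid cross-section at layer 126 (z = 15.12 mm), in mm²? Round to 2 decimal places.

At z = 15.12 mm: the 28×27 cube contributes its full rectangle (area 756.00 mm²). Overall, the cross-section is a single solid region. Net area = 756.00 mm².

756.00 mm²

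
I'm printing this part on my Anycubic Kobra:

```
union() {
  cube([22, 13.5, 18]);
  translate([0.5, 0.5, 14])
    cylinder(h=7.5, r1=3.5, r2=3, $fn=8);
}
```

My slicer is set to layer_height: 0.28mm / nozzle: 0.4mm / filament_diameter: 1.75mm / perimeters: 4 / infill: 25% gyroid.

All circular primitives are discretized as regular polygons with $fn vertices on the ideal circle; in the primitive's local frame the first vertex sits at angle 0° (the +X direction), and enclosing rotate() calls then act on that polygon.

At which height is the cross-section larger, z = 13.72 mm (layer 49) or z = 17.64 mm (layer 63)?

layer 63 (z = 17.64 mm)

Layer 49 (z = 13.72): the 22×13.5 cube contributes its full rectangle (area 297.00 mm²); the cone at (0.5, 0.5) is absent (z outside [14, 21.5]); Taking the union: only the 22×13.5 cube is present, so the union is just that shape — area = 297.00 mm². So its area = 297.00 mm². Layer 63 (z = 17.64): the 22×13.5 cube contributes its full rectangle (area 297.00 mm²); the cone at (0.5, 0.5) (r1=3.5→r2=3) has section circumradius 3.257 here — a regular 8-gon (area = (8/2)·3.257²·sin(360°/8) = 30.01 mm²); Taking the union: the regions partially overlap — summed areas 327.01 mm² minus the doubly-counted overlap 10.91 mm² gives 316.10 mm² — area = 316.10 mm². So its area = 316.10 mm². Layer 63 is larger (316.10 vs 297.00 mm²).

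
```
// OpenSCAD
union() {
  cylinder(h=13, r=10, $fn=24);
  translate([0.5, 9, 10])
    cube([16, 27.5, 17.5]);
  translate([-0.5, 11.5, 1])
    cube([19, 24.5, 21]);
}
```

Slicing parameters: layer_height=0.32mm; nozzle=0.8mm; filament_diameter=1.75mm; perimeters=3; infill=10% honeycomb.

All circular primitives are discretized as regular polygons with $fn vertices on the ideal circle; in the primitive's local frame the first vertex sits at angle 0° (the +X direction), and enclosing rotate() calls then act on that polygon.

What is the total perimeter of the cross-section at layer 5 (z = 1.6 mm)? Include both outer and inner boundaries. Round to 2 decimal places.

149.65 mm

At z = 1.6 mm: the cylinder: section is a regular 24-gon, circumradius r=10 (perimeter = 2·24·10.000·sin(180°/24) = 62.65 mm); the cube at (0.5, 9) is not intersected at this z (z outside [10, 27.5]); the 19×24.5 cube at (-0.5, 11.5) contributes its full rectangle (perimeter 87.00 mm); Combining (union): the 2 present regions are separate (no shared area or edge), so areas and boundary lengths simply add and each stays a separate island — boundary = 149.65 mm. Overall, the cross-section has 2 separate islands. Total boundary length (outer) = 149.65 mm.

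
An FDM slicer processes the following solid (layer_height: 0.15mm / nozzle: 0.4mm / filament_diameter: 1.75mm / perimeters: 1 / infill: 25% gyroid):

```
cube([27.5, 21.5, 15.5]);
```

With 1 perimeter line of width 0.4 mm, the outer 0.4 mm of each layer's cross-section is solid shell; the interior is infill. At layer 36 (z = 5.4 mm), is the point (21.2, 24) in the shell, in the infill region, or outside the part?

At z = 5.4 mm: the cube (footprint 27.5×21.5) is included at this height. Overall, the cross-section is a single solid region. The nearest boundary edge runs (27.50, 21.50)→(0.00, 21.50); distance from the point to it = 2.50 mm. The point is not inside any of the regions above, so it lies outside the cross-section (2.50 mm from the nearest boundary).

outside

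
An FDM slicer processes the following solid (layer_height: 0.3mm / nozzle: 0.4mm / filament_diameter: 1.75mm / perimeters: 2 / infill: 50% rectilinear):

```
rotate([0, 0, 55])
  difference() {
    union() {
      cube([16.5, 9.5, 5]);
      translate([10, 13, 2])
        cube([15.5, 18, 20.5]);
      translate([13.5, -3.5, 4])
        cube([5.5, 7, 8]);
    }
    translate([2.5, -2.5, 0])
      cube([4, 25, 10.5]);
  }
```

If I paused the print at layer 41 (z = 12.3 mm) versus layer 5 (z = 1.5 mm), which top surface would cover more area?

layer 41 (z = 12.3 mm)

Layer 41 (z = 12.3): the cube does not reach this height (z outside [0, 5]); the 15.5×18 cube at (10, 13) contributes its full rectangle (area 279.00 mm²); the cube at (13.5, -3.5) is not intersected at this z (z outside [4, 12]); Merging all regions: only the 15.5×18 cube at (10, 13) is present, so the union is just that shape — area = 279.00 mm²; the cube at (2.5, -2.5) does not reach this height (z outside [0, 10.5]); Subtracting the remaining from the first: none of the subtracted shapes is present at this height, so the result so far is unchanged — area = 279.00 mm²; (whole slice rotated 55° about Z — lengths, areas and connectivity unchanged). So its area = 279.00 mm². Layer 5 (z = 1.5): the cube (footprint 16.5×9.5) is included at this height (area 156.75 mm²); the cube at (10, 13) is not intersected at this z (z outside [2, 22.5]); the cube at (13.5, -3.5) does not reach this height (z outside [4, 12]); Combining (union): only the 16.5×9.5 cube is present, so the union is just that shape — area = 156.75 mm²; the cube at (2.5, -2.5) is present — its section is the full 4×25 rectangle (area 100.00 mm²); After the difference (first − rest): starting from the result so far (156.75 mm²), the 4×25 cube at (2.5, -2.5) partially overlaps it — only the 38.00 mm² overlap (of its 100.00 mm²) is removed, clipping the outline — area = 118.75 mm²; (rotated 55° about Z; rotation is an isometry so areas/perimeters/island counts are preserved). So its area = 118.75 mm². Layer 41 is larger (279.00 vs 118.75 mm²).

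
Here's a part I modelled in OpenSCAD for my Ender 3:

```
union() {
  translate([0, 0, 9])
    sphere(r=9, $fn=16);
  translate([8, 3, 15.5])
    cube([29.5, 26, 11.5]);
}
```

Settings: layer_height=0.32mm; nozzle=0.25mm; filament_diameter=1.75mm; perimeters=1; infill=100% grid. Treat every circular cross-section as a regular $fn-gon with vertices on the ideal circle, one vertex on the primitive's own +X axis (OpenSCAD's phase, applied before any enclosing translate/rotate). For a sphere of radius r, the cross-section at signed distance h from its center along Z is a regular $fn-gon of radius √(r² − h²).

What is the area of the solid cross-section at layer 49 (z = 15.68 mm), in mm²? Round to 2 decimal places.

At z = 15.68 mm: the r=9 sphere slices to a regular 16-gon of circumradius 6.031 (√(r²−h²) with h=6.68 from center) (area = (16/2)·6.031²·sin(360°/16) = 111.37 mm²); the cube at (8, 3) is present — its section is the full 29.5×26 rectangle (area 767.00 mm²); Taking the union: the 2 present regions are separate (no shared area or edge), so areas and boundary lengths simply add and each stays a separate island — area = 878.37 mm². Overall, the cross-section has 2 separate islands. Net area = 878.37 mm².

878.37 mm²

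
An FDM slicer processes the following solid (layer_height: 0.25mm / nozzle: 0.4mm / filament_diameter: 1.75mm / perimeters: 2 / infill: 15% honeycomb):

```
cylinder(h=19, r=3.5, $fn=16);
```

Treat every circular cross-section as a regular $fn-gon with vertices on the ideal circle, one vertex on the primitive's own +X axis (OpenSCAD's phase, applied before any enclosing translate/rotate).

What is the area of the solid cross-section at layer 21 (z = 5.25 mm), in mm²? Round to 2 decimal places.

At z = 5.25 mm: the r=3.5 cylinder contributes a regular 16-gon of circumradius 3.5 (area = (16/2)·3.500²·sin(360°/16) = 37.50 mm²). Overall, the cross-section is a single solid region. Net area = 37.50 mm².

37.50 mm²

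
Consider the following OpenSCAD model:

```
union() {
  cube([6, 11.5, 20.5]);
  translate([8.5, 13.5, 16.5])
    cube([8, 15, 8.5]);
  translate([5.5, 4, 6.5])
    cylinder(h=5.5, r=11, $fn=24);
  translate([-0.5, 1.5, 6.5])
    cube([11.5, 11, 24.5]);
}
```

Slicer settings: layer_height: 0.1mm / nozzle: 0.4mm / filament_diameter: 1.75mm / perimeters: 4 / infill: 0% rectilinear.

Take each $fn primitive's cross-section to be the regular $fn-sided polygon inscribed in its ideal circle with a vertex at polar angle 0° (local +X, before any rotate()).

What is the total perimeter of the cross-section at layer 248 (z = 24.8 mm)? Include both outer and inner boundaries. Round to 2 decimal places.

At z = 24.8 mm: the cube does not reach this height (z outside [0, 20.5]); the 8×15 cube at (8.5, 13.5) contributes its full rectangle (perimeter 46.00 mm); the cylinder at (5.5, 4) is absent (z outside [6.5, 12]); the cube at (-0.5, 1.5) (footprint 11.5×11) is included at this height (perimeter 45.00 mm); Combining (union): the 2 present regions are separate (no shared area or edge), so areas and boundary lengths simply add and each stays a separate island — boundary = 91.00 mm. Overall, the cross-section has 2 separate islands. Total boundary length (outer) = 91.00 mm.

91.00 mm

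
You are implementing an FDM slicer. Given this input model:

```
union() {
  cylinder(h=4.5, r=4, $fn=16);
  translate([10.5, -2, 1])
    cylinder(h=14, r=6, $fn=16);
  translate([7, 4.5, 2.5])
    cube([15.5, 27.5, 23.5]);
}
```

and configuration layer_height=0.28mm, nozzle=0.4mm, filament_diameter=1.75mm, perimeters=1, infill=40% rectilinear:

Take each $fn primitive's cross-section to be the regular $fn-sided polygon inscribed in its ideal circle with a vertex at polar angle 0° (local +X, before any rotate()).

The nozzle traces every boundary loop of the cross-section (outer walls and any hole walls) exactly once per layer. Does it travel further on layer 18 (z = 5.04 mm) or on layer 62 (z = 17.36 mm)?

Layer 18 (z = 5.04): the cylinder does not reach this height (z outside [0, 4.5]); the cylinder at (10.5, -2): section is a regular 16-gon, circumradius r=6 (perimeter = 2·16·6.000·sin(180°/16) = 37.46 mm); the cube at (7, 4.5) is present — its section is the full 15.5×27.5 rectangle (perimeter 86.00 mm); Combining (union): the 2 present regions are separate (no shared area or edge), so areas and boundary lengths simply add and each stays a separate island — boundary = 123.46 mm. So its perimeter = 123.46 mm. Layer 62 (z = 17.36): the cylinder does not reach this height (z outside [0, 4.5]); the cylinder at (10.5, -2) does not reach this height (z outside [1, 15]); the cube at (7, 4.5) (footprint 15.5×27.5) is included at this height (perimeter 86.00 mm); Merging all regions: only the 15.5×27.5 cube at (7, 4.5) is present, so the union is just that shape — boundary = 86.00 mm. So its perimeter = 86.00 mm. Layer 18 is larger (123.46 vs 86.00 mm).

layer 18 (z = 5.04 mm)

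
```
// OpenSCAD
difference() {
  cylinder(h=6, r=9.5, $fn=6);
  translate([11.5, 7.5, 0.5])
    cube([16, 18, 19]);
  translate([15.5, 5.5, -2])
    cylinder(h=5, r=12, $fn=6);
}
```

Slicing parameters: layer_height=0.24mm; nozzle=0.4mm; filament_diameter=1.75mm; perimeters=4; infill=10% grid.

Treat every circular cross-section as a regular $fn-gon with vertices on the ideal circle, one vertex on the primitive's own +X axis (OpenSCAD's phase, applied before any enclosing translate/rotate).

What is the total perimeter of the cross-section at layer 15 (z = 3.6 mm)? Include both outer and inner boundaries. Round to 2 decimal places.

57.00 mm

At z = 3.6 mm: the r=9.5 cylinder contributes a regular 6-gon of circumradius 9.5 (perimeter = 2·6·9.500·sin(180°/6) = 57.00 mm); the cube at (11.5, 7.5) (footprint 16×18) is included at this height (perimeter 68.00 mm); the cylinder at (15.5, 5.5) is absent (z outside [-2, 3]); Subtracting the remaining from the first: starting from the r=9.5 cylinder, the 16×18 cube at (11.5, 7.5) misses the remaining region (no effect) — boundary = 57.00 mm. Overall, the cross-section is a single solid region. Total boundary length (outer) = 57.00 mm.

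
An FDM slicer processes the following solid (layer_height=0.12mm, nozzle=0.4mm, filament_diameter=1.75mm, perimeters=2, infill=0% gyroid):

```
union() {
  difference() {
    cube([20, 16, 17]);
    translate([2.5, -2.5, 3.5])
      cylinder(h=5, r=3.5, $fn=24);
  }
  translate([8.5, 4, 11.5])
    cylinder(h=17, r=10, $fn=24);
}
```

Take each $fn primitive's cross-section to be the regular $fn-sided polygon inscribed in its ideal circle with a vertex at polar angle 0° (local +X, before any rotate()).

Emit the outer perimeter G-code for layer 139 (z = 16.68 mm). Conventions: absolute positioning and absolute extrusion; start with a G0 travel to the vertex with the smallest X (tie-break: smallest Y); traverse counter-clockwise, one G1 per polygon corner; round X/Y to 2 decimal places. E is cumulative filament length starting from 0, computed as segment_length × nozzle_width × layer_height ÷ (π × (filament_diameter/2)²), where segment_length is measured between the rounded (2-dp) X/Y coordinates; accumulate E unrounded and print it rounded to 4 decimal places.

At z = 16.68 mm: the cube (footprint 20×16) is included at this height; the cylinder at (2.5, -2.5) is absent (z outside [3.5, 8.5]); After the difference (first − rest): none of the subtracted shapes is present at this height, so the 20×16 cube is unchanged — 1 connected region; the r=10 cylinder at (8.5, 4) contributes a regular 24-gon of circumradius 10; Taking the union: the regions partially overlap (shared area 222.91 mm²), so overlapping operands fuse into one piece — 1 connected region. The outline is a single polygon with 18 vertices. Extrusion per mm of travel: 0.4 × 0.12 / (π × 0.875²) = 0.019956. Accumulating E over each segment gives final E = 1.5544.

G0 X-1.50 Y4.00 Z16.68
G1 X-1.16 Y1.41 E0.0521
G1 X-0.16 Y-1.00 E0.1042
G1 X1.43 Y-3.07 E0.1563
G1 X3.50 Y-4.66 E0.2084
G1 X5.91 Y-5.66 E0.2604
G1 X8.50 Y-6.00 E0.3126
G1 X11.09 Y-5.66 E0.3647
G1 X13.50 Y-4.66 E0.4168
G1 X15.57 Y-3.07 E0.4689
G1 X17.16 Y-1.00 E0.5210
G1 X17.57 Y0.00 E0.5425
G1 X20.00 Y0.00 E0.5910
G1 X20.00 Y16.00 E0.9103
G1 X0.00 Y16.00 E1.3094
G1 X0.00 Y9.21 E1.4449
G1 X-0.16 Y9.00 E1.4502
G1 X-1.16 Y6.59 E1.5023
G1 X-1.50 Y4.00 E1.5544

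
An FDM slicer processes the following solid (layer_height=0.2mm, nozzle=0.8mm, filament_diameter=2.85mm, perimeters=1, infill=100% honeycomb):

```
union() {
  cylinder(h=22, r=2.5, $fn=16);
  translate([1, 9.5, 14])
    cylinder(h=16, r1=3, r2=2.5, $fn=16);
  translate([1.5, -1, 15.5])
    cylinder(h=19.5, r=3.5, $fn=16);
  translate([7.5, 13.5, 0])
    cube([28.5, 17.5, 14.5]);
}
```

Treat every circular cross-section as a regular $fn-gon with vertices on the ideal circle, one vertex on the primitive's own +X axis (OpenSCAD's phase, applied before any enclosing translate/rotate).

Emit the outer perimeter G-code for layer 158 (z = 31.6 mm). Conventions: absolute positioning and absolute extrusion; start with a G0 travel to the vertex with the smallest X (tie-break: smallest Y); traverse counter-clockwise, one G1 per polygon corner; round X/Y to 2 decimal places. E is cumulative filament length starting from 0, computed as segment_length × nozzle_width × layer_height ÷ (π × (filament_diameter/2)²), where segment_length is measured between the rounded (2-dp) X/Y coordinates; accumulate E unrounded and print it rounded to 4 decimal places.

G0 X-2.00 Y-1.00 Z31.60
G1 X-1.73 Y-2.34 E0.0343
G1 X-0.97 Y-3.47 E0.0684
G1 X0.16 Y-4.23 E0.1026
G1 X1.50 Y-4.50 E0.1369
G1 X2.84 Y-4.23 E0.1712
G1 X3.97 Y-3.47 E0.2053
G1 X4.73 Y-2.34 E0.2395
G1 X5.00 Y-1.00 E0.2738
G1 X4.73 Y0.34 E0.3080
G1 X3.97 Y1.47 E0.3422
G1 X2.84 Y2.23 E0.3763
G1 X1.50 Y2.50 E0.4106
G1 X0.16 Y2.23 E0.4449
G1 X-0.97 Y1.47 E0.4791
G1 X-1.73 Y0.34 E0.5132
G1 X-2.00 Y-1.00 E0.5475

At z = 31.6 mm: the cylinder does not reach this height (z outside [0, 22]); the cone at (1, 9.5) does not reach this height (z outside [14, 30]); the cylinder at (1.5, -1): section is a regular 16-gon, circumradius r=3.5; the cube at (7.5, 13.5) is absent (z outside [0, 14.5]); Taking the union: only the r=3.5 cylinder at (1.5, -1) is present, so the union is just that shape — 1 connected region. The outline is a single polygon with 16 vertices. Extrusion per mm of travel: 0.8 × 0.2 / (π × 1.425²) = 0.025081. Accumulating E over each segment gives final E = 0.5475.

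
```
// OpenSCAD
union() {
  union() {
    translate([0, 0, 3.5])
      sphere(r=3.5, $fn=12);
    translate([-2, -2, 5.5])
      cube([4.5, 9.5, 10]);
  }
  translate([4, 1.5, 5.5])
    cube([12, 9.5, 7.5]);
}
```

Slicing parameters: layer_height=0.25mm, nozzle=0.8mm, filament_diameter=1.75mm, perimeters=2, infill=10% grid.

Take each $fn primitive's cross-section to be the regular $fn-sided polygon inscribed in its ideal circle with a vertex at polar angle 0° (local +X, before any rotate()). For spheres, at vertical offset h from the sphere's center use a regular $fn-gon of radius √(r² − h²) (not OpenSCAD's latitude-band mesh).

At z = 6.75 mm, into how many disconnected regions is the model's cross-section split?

2

At z = 6.75 mm: the sphere: section is a regular 12-gon, circumradius = √(r²−h²) = √(3.5²−3.25²) = 1.299; the 4.5×9.5 cube at (-2, -2) contributes its full rectangle; Combining (union): the r=3.5 sphere lies entirely inside the 4.5×9.5 cube at (-2, -2), so the union is just the 4.5×9.5 cube at (-2, -2) — 1 connected region; the cube at (4, 1.5) is present — its section is the full 12×9.5 rectangle; Taking the union: the 2 present regions are separate (no shared area or edge), so areas and boundary lengths simply add and each stays a separate island — 2 connected regions. The result has 2 disconnected regions.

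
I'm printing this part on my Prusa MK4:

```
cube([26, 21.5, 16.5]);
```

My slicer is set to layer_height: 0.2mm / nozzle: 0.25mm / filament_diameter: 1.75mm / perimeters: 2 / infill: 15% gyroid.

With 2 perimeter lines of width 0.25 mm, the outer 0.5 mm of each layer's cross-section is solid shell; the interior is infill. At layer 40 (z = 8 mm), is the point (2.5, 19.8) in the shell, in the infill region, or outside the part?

At z = 8 mm: the cube is present — its section is the full 26×21.5 rectangle. Overall, the cross-section is a single solid region. The nearest boundary edge runs (26.00, 21.50)→(0.00, 21.50); distance from the point to it = 1.70 mm. The point is inside the cross-section and 1.70 mm from the nearest boundary — more than the 0.5 mm shell width (2 × 0.25), so it's in the infill interior.

infill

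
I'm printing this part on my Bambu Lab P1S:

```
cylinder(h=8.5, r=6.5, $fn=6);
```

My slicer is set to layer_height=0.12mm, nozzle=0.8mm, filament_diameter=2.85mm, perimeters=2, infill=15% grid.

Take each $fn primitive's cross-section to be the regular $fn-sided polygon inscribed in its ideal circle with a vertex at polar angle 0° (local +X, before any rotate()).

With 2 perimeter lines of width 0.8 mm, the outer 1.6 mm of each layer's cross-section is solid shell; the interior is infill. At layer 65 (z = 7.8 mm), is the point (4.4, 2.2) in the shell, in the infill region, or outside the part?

shell

At z = 7.8 mm: the r=6.5 cylinder gives a regular 6-gon of circumradius 6.5 (constant along its height). Overall, the cross-section is a single solid region. The nearest boundary edge runs (6.50, 0.00)→(3.25, 5.63); distance from the point to it = 0.72 mm. The point is inside the cross-section, 0.72 mm from the nearest boundary — within the 1.6 mm shell band (2 × 0.8).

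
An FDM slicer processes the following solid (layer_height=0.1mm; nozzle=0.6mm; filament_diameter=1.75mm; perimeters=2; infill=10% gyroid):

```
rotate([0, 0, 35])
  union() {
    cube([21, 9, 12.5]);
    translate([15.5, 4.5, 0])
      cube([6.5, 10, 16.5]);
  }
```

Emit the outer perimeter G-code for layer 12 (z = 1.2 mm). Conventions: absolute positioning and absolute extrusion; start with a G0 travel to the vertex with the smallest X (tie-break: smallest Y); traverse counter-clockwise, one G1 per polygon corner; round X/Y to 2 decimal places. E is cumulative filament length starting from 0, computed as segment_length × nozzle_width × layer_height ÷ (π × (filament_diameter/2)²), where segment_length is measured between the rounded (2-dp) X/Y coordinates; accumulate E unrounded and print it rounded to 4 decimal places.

At z = 1.2 mm: the cube (footprint 21×9) is included at this height; the cube at (15.5, 4.5) is present — its section is the full 6.5×10 rectangle; Merging all regions: the regions partially overlap (shared area 24.75 mm²), so overlapping operands fuse into one piece — 1 connected region; (whole slice rotated 35° about Z — lengths, areas and connectivity unchanged). The outline is a single polygon with 8 vertices. Extrusion per mm of travel: 0.6 × 0.1 / (π × 0.875²) = 0.024945. Accumulating E over each segment gives final E = 1.8208.

G0 X-5.16 Y7.37 Z1.20
G1 X0.00 Y0.00 E0.2244
G1 X17.20 Y12.05 E0.7483
G1 X14.62 Y15.73 E0.8604
G1 X15.44 Y16.30 E0.8853
G1 X9.70 Y24.50 E1.1350
G1 X4.38 Y20.77 E1.2971
G1 X7.53 Y16.26 E1.4343
G1 X-5.16 Y7.37 E1.8208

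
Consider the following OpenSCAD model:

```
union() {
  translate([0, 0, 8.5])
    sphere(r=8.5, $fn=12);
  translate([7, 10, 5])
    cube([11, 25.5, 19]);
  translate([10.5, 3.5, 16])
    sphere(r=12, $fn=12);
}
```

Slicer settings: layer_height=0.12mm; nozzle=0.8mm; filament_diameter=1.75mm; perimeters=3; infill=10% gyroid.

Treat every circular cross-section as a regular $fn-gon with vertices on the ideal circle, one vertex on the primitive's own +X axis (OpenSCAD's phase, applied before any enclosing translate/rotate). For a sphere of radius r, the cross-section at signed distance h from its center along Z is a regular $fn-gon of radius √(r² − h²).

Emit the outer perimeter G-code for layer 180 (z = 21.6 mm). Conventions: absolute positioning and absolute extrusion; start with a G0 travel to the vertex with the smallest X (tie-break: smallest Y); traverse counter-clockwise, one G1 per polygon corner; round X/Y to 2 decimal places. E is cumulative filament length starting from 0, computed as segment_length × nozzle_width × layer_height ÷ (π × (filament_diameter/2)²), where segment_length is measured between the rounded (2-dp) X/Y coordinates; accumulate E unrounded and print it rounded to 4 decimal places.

At z = 21.6 mm: the sphere is not intersected at this z (|z−center|=13.100 > r=8.5); the cube at (7, 10) is present — its section is the full 11×25.5 rectangle; the sphere at (10.5, 3.5): section is a regular 12-gon, circumradius = √(r²−h²) = √(12²−5.6²) = 10.613; Taking the union: the regions partially overlap (shared area 34.31 mm²), so overlapping operands fuse into one piece — 1 connected region. The outline is a single polygon with 14 vertices. Extrusion per mm of travel: 0.8 × 0.12 / (π × 0.875²) = 0.039912. Accumulating E over each segment gives final E = 4.4712.

G0 X-0.11 Y3.50 Z21.60
G1 X1.31 Y-1.81 E0.2194
G1 X5.19 Y-5.69 E0.4384
G1 X10.50 Y-7.11 E0.6578
G1 X15.81 Y-5.69 E0.8771
G1 X19.69 Y-1.81 E1.0962
G1 X21.11 Y3.50 E1.3155
G1 X19.69 Y8.81 E1.5349
G1 X18.00 Y10.50 E1.6303
G1 X18.00 Y35.50 E2.6281
G1 X7.00 Y35.50 E3.0671
G1 X7.00 Y13.18 E3.9580
G1 X5.19 Y12.69 E4.0328
G1 X1.31 Y8.81 E4.2518
G1 X-0.11 Y3.50 E4.4712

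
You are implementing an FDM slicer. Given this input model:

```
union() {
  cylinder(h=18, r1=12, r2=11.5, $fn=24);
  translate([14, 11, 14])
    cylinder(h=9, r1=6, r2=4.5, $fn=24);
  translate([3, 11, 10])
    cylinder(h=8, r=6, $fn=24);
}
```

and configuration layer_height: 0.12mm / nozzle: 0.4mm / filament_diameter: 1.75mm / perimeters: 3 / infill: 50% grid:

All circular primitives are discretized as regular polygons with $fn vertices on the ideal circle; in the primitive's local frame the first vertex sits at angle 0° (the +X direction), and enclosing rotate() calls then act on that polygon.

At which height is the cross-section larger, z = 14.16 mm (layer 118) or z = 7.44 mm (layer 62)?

Layer 118 (z = 14.16): the cone (r1=12→r2=11.5) has section circumradius 11.607 here — a regular 24-gon (area = (24/2)·11.607²·sin(360°/24) = 418.40 mm²); the cone at (14, 11) (r1=6→r2=4.5) has section circumradius 5.973 here — a regular 24-gon (area = (24/2)·5.973²·sin(360°/24) = 110.82 mm²); the r=6 cylinder at (3, 11) gives a regular 24-gon of circumradius 6 (constant along its height) (area = (24/2)·6.000²·sin(360°/24) = 111.81 mm²); Merging all regions: the regions partially overlap — summed areas 641.03 mm² minus the doubly-counted overlap 54.11 mm² gives 586.92 mm² — area = 586.92 mm². So its area = 586.92 mm². Layer 62 (z = 7.44): the cone (r1=12→r2=11.5) has section circumradius 11.793 here — a regular 24-gon (area = (24/2)·11.793²·sin(360°/24) = 431.97 mm²); the cone at (14, 11) is absent (z outside [14, 23]); the cylinder at (3, 11) is absent (z outside [10, 18]); Taking the union: only the cone is present, so the union is just that shape — area = 431.97 mm². So its area = 431.97 mm². Layer 118 is larger (586.92 vs 431.97 mm²).

layer 118 (z = 14.16 mm)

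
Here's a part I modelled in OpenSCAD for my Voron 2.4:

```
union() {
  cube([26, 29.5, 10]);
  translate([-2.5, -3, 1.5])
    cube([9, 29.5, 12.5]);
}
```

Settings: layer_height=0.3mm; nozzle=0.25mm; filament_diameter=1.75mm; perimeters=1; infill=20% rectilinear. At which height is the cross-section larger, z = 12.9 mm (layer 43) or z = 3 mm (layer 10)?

layer 10 (z = 3 mm)

Layer 43 (z = 12.9): the cube does not reach this height (z outside [0, 10]); the cube at (-2.5, -3) is present — its section is the full 9×29.5 rectangle (area 265.50 mm²); Merging all regions: only the 9×29.5 cube at (-2.5, -3) is present, so the union is just that shape — area = 265.50 mm². So its area = 265.50 mm². Layer 10 (z = 3): the cube (footprint 26×29.5) is included at this height (area 767.00 mm²); the cube at (-2.5, -3) (footprint 9×29.5) is included at this height (area 265.50 mm²); Merging all regions: the regions partially overlap — summed areas 1032.50 mm² minus the doubly-counted overlap 172.25 mm² gives 860.25 mm² — area = 860.25 mm². So its area = 860.25 mm². Layer 10 is larger (860.25 vs 265.50 mm²).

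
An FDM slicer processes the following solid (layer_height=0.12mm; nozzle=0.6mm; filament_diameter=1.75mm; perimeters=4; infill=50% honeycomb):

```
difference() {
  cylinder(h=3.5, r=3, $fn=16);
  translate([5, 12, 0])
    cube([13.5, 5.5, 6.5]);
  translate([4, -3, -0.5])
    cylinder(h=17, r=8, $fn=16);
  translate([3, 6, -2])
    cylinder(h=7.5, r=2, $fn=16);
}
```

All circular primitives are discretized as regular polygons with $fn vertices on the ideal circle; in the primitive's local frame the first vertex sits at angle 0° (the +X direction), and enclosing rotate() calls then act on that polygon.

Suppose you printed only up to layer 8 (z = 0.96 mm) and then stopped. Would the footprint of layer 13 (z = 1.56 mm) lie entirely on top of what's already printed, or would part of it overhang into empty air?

Compare the two slices. At z = 0.96: the cylinder: section is a regular 16-gon, circumradius r=3 (area = (16/2)·3.000²·sin(360°/16) = 27.55 mm²); the 13.5×5.5 cube at (5, 12) contributes its full rectangle (area 74.25 mm²); the cylinder at (4, -3): section is a regular 16-gon, circumradius r=8 (area = (16/2)·8.000²·sin(360°/16) = 195.93 mm²); the r=2 cylinder at (3, 6) contributes a regular 16-gon of circumradius 2 (area = (16/2)·2.000²·sin(360°/16) = 12.25 mm²); After the difference (first − rest): starting from the r=3 cylinder (27.55 mm²), the 13.5×5.5 cube at (5, 12) misses the remaining region (no effect); the r=8 cylinder at (4, -3) partially overlaps it — only the 27.43 mm² overlap (of its 195.93 mm²) is removed, clipping the outline; the r=2 cylinder at (3, 6) misses the remaining region (no effect) — area = 0.12 mm². At z = 1.56: the r=3 cylinder gives a regular 16-gon of circumradius 3 (constant along its height) (area = (16/2)·3.000²·sin(360°/16) = 27.55 mm²); the cube at (5, 12) (footprint 13.5×5.5) is included at this height (area 74.25 mm²); the r=8 cylinder at (4, -3) contributes a regular 16-gon of circumradius 8 (area = (16/2)·8.000²·sin(360°/16) = 195.93 mm²); the r=2 cylinder at (3, 6) gives a regular 16-gon of circumradius 2 (constant along its height) (area = (16/2)·2.000²·sin(360°/16) = 12.25 mm²); After the difference (first − rest): starting from the r=3 cylinder (27.55 mm²), the 13.5×5.5 cube at (5, 12) misses the remaining region (no effect); the r=8 cylinder at (4, -3) partially overlaps it — only the 27.43 mm² overlap (of its 195.93 mm²) is removed, clipping the outline; the r=2 cylinder at (3, 6) misses the remaining region (no effect) — area = 0.12 mm². Checking containment: the cross-section at z = 1.56 is a subset of the cross-section at z = 0.96.

entirely on top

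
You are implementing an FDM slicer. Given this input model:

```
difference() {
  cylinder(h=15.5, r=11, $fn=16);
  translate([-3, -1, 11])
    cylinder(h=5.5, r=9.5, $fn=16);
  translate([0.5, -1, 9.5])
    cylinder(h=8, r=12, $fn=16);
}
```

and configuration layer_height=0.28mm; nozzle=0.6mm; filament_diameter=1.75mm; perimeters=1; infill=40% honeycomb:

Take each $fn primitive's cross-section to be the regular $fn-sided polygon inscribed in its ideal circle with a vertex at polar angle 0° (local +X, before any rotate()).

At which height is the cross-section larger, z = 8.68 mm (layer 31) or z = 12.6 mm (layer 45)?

Layer 31 (z = 8.68): the r=11 cylinder contributes a regular 16-gon of circumradius 11 (area = (16/2)·11.000²·sin(360°/16) = 370.44 mm²); the cylinder at (-3, -1) is absent (z outside [11, 16.5]); the cylinder at (0.5, -1) is not intersected at this z (z outside [9.5, 17.5]); After the difference (first − rest): none of the subtracted shapes is present at this height, so the r=11 cylinder is unchanged — area = 370.44 mm². So its area = 370.44 mm². Layer 45 (z = 12.6): the r=11 cylinder contributes a regular 16-gon of circumradius 11 (area = (16/2)·11.000²·sin(360°/16) = 370.44 mm²); the r=9.5 cylinder at (-3, -1) contributes a regular 16-gon of circumradius 9.5 (area = (16/2)·9.500²·sin(360°/16) = 276.30 mm²); the cylinder at (0.5, -1): section is a regular 16-gon, circumradius r=12 (area = (16/2)·12.000²·sin(360°/16) = 440.85 mm²); After the difference (first − rest): starting from the r=11 cylinder (370.44 mm²), the r=9.5 cylinder at (-3, -1) partially overlaps it — only the 252.38 mm² overlap (of its 276.30 mm²) is removed, clipping the outline; the r=12 cylinder at (0.5, -1) partially overlaps it — only the 117.06 mm² overlap (of its 440.85 mm²) is removed, clipping the outline — area = 1.00 mm². So its area = 1.00 mm². Layer 31 is larger (370.44 vs 1.00 mm²).

layer 31 (z = 8.68 mm)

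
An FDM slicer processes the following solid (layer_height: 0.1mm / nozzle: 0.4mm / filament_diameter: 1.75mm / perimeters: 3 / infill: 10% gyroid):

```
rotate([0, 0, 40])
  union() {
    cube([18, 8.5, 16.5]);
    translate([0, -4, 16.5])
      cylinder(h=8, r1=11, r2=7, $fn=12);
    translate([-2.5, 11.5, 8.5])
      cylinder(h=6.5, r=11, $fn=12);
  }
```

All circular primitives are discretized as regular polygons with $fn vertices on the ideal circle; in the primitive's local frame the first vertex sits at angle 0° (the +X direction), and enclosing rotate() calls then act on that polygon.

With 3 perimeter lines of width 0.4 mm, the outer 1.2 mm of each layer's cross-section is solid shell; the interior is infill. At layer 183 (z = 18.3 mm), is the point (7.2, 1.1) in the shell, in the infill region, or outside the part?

infill

At z = 18.3 mm: the cube is absent (z outside [0, 16.5]); the cone at (0, -4) (r1=11→r2=7) has section circumradius 10.100 here — a regular 12-gon; the cylinder at (-2.5, 11.5) is absent (z outside [8.5, 15]); Merging all regions: only the cone at (0, -4) is present, so the union is just that shape — 1 connected region; (whole slice rotated 40° about Z — lengths, areas and connectivity unchanged). Overall, the cross-section is a single solid region. Undo the 40° rotation: the query point maps to (6.223, -3.785) in the un-rotated model frame. The nearest boundary edge runs (10.10, -4.00)→(8.75, 1.05); distance from the point to it = 3.69 mm. The point is inside the cross-section and 3.69 mm from the nearest boundary — more than the 1.2 mm shell width (3 × 0.4), so it's in the infill interior.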